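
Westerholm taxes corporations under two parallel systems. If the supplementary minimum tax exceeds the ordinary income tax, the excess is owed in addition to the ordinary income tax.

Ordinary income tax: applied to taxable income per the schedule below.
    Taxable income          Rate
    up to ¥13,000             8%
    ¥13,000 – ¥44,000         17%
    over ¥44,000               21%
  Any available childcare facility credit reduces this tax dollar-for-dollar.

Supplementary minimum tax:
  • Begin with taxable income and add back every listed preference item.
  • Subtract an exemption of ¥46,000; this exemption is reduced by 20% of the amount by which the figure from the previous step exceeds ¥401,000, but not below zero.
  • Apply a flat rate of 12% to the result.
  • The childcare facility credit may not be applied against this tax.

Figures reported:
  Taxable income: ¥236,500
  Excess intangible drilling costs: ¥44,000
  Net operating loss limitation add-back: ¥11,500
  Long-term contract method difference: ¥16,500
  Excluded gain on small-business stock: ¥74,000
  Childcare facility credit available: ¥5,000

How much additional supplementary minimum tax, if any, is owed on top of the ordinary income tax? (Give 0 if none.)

Supplementary minimum tax:
  Adjusted income: ¥236,500 + ¥44,000 + ¥11,500 + ¥16,500 + ¥74,000 = ¥382,500
  Exemption: ¥382,500 ≤ ¥401,000, so full ¥46,000 applies
  Base: ¥382,500 − ¥46,000 = ¥336,500
  ¥336,500 × 12% = ¥40,380

Ordinary income tax:
  ¥13,000 × 8% = ¥1,040
  ¥31,000 × 17% = ¥5,270
  ¥192,500 × 21% = ¥40,425
  → ¥46,735
  Less childcare facility credit ¥5,000 → ¥41,735

¥40,380 ≤ ¥41,735, so no add-on is due.

¥0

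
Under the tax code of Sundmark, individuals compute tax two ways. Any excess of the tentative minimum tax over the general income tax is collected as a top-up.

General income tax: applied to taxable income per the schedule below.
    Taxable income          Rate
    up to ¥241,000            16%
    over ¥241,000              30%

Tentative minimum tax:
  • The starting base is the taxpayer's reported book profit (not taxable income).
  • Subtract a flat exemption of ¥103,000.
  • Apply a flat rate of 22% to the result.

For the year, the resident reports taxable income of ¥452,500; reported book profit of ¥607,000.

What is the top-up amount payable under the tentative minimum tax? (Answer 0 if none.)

Tentative minimum tax:
  Base (reported book profit): ¥607,000
  Less exemption ¥103,000 → base ¥504,000
  ¥504,000 × 22% = ¥110,880

General income tax:
  ¥241,000 × 16% = ¥38,560
  ¥211,500 × 30% = ¥63,450
  → ¥102,010

Excess of tentative minimum tax over general income tax: ¥110,880 − ¥102,010 = ¥8,870.

¥8,870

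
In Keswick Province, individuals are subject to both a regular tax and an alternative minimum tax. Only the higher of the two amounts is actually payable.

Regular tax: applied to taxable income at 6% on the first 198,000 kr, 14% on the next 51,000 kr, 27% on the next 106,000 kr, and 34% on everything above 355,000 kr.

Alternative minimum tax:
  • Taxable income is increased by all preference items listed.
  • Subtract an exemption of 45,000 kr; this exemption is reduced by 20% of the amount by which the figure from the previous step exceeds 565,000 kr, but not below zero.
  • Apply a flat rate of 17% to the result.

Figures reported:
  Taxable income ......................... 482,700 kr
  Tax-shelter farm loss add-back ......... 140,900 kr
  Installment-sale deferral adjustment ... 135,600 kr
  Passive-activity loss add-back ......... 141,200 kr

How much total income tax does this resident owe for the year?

153,068 kr

Alternative minimum tax:
  Adjusted income: 482,700 kr + 140,900 kr + 135,600 kr + 141,200 kr = 900,400 kr
  Exemption: 20% × (900,400 kr − 565,000 kr) = 67,080 kr ≥ 45,000 kr, so the exemption is fully phased out
  Base: 900,400 kr − 0 kr = 900,400 kr
  900,400 kr × 17% = 153,068 kr

Regular tax:
  198,000 kr × 6% = 11,880 kr
  51,000 kr × 14% = 7,140 kr
  106,000 kr × 27% = 28,620 kr
  127,700 kr × 34% = 43,418 kr
  → 91,058 kr

153,068 kr > 91,058 kr, so the alternative minimum tax is the binding amount.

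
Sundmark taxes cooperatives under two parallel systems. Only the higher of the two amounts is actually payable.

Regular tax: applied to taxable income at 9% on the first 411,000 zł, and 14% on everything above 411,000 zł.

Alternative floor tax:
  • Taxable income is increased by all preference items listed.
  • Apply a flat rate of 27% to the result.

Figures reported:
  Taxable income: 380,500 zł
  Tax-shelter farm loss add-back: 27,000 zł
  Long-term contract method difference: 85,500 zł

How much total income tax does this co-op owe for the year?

133,110 zł

Regular tax:
  380,500 zł × 9% = 34,245 zł

Alternative floor tax:
  Adjusted income: 380,500 zł + 27,000 zł + 85,500 zł = 493,000 zł
  493,000 zł × 27% = 133,110 zł

133,110 zł > 34,245 zł, so the alternative floor tax is the binding amount.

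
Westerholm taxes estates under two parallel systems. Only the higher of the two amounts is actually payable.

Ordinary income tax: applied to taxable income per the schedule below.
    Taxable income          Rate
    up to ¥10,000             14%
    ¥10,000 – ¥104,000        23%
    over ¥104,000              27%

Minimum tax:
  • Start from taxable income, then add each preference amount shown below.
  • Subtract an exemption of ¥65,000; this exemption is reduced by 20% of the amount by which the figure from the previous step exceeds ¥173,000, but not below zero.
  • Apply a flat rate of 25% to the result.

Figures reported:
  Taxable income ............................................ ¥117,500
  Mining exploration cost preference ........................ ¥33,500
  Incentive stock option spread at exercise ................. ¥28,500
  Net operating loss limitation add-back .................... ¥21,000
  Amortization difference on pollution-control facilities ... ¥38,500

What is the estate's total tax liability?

Minimum tax:
  Adjusted income: ¥117,500 + ¥33,500 + ¥28,500 + ¥21,000 + ¥38,500 = ¥239,000
  Exemption: ¥65,000 − 20% × (¥239,000 − ¥173,000) = ¥65,000 − ¥13,200 = ¥51,800
  Base: ¥239,000 − ¥51,800 = ¥187,200
  ¥187,200 × 25% = ¥46,800

Ordinary income tax:
  ¥10,000 × 14% = ¥1,400
  ¥94,000 × 23% = ¥21,620
  ¥13,500 × 27% = ¥3,645
  → ¥26,665

¥46,800 > ¥26,665, so the minimum tax is the binding amount.

¥46,800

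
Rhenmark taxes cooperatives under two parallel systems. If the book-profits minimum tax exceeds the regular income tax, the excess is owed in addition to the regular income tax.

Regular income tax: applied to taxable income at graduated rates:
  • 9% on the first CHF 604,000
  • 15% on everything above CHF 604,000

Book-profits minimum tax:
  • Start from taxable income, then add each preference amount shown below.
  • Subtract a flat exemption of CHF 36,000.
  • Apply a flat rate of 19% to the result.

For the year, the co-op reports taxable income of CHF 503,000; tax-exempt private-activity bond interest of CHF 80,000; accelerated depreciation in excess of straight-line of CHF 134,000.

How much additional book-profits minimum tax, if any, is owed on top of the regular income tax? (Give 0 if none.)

CHF 84,120

Regular income tax:
  CHF 503,000 × 9% = CHF 45,270

Book-profits minimum tax:
  Adjusted income: CHF 503,000 + CHF 80,000 + CHF 134,000 = CHF 717,000
  Less exemption CHF 36,000 → base CHF 681,000
  CHF 681,000 × 19% = CHF 129,390

Excess of book-profits minimum tax over regular income tax: CHF 129,390 − CHF 45,270 = CHF 84,120.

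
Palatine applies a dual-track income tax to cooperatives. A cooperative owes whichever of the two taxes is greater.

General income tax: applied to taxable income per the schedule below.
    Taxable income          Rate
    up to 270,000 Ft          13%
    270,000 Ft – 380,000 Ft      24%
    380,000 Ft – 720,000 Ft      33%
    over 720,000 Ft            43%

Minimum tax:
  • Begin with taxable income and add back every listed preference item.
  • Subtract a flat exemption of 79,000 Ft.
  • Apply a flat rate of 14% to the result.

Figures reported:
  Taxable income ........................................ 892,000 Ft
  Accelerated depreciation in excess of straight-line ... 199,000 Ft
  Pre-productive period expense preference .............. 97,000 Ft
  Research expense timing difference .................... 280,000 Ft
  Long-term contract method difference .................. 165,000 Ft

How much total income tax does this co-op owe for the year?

247,660 Ft

General income tax:
  270,000 Ft × 13% = 35,100 Ft
  110,000 Ft × 24% = 26,400 Ft
  340,000 Ft × 33% = 112,200 Ft
  172,000 Ft × 43% = 73,960 Ft
  → 247,660 Ft

Minimum tax:
  Adjusted income: 892,000 Ft + 199,000 Ft + 97,000 Ft + 280,000 Ft + 165,000 Ft = 1,633,000 Ft
  Less exemption 79,000 Ft → base 1,554,000 Ft
  1,554,000 Ft × 14% = 217,560 Ft

247,660 Ft > 217,560 Ft, so the general income tax governs.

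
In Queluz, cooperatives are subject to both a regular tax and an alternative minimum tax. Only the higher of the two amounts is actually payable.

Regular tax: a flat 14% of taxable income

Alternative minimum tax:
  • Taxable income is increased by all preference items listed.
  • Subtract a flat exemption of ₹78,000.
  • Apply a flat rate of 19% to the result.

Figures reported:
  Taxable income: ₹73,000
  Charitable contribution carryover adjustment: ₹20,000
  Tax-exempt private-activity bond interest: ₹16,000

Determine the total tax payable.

Regular tax:
  ₹73,000 × 14% = ₹10,220

Alternative minimum tax:
  Adjusted income: ₹73,000 + ₹20,000 + ₹16,000 = ₹109,000
  Less exemption ₹78,000 → base ₹31,000
  ₹31,000 × 19% = ₹5,890

₹10,220 > ₹5,890, so the regular tax governs.

₹10,220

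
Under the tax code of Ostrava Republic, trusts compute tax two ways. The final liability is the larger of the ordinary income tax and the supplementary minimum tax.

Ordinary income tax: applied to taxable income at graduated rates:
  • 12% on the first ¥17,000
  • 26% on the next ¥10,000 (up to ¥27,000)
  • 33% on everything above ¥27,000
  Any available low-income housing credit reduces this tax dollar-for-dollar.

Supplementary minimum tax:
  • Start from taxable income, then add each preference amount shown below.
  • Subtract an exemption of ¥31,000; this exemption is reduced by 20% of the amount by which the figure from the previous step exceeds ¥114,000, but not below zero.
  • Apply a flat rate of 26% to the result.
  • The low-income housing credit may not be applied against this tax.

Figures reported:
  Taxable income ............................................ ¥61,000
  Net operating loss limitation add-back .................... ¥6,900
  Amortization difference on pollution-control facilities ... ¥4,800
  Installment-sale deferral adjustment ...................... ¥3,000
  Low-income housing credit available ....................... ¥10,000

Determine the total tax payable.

Ordinary income tax:
  ¥17,000 × 12% = ¥2,040
  ¥10,000 × 26% = ¥2,600
  ¥34,000 × 33% = ¥11,220
  → ¥15,860
  Less low-income housing credit ¥10,000 → ¥5,860

Supplementary minimum tax:
  Adjusted income: ¥61,000 + ¥6,900 + ¥4,800 + ¥3,000 = ¥75,700
  Exemption: ¥75,700 ≤ ¥114,000, so full ¥31,000 applies
  Base: ¥75,700 − ¥31,000 = ¥44,700
  ¥44,700 × 26% = ¥11,622

¥11,622 > ¥5,860, so the supplementary minimum tax is the binding amount.

¥11,622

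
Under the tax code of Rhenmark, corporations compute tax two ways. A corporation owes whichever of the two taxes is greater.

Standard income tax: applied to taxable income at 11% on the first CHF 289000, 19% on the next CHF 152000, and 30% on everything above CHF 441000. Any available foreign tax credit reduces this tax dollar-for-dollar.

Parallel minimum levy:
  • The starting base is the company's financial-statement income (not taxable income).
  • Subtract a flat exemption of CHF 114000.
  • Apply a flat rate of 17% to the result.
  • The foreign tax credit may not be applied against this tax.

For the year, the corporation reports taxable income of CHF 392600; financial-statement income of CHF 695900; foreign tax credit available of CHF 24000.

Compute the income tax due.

CHF 98923

Standard income tax:
  CHF 289000 × 11% = CHF 31790
  CHF 103600 × 19% = CHF 19684
  → CHF 51474
  Less foreign tax credit CHF 24000 → CHF 27474

Parallel minimum levy:
  Base (financial-statement income): CHF 695900
  Less exemption CHF 114000 → base CHF 581900
  CHF 581900 × 17% = CHF 98923

CHF 98923 > CHF 27474, so the parallel minimum levy is the binding amount.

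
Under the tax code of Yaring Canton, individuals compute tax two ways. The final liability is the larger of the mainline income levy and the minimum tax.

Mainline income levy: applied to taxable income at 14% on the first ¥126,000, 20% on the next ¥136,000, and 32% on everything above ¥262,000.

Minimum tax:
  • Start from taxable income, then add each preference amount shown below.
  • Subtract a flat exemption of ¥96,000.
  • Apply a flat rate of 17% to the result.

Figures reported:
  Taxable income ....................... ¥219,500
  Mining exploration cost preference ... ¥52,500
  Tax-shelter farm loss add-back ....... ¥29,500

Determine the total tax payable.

¥36,340

Minimum tax:
  Adjusted income: ¥219,500 + ¥52,500 + ¥29,500 = ¥301,500
  Less exemption ¥96,000 → base ¥205,500
  ¥205,500 × 17% = ¥34,935

Mainline income levy:
  ¥126,000 × 14% = ¥17,640
  ¥93,500 × 20% = ¥18,700
  → ¥36,340

¥36,340 > ¥34,935, so the mainline income levy governs.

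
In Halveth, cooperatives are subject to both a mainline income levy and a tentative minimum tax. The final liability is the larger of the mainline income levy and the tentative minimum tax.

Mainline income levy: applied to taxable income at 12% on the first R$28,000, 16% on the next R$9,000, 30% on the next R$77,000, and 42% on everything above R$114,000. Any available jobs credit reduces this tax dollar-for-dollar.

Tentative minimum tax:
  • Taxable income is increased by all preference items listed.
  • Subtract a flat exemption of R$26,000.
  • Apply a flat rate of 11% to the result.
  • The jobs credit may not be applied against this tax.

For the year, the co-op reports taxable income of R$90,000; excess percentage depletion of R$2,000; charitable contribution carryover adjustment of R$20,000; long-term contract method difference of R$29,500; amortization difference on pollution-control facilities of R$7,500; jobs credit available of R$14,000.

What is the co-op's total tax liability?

R$13,530

Mainline income levy:
  R$28,000 × 12% = R$3,360
  R$9,000 × 16% = R$1,440
  R$53,000 × 30% = R$15,900
  → R$20,700
  Less jobs credit R$14,000 → R$6,700

Tentative minimum tax:
  Adjusted income: R$90,000 + R$2,000 + R$20,000 + R$29,500 + R$7,500 = R$149,000
  Less exemption R$26,000 → base R$123,000
  R$123,000 × 11% = R$13,530

R$13,530 > R$6,700, so the tentative minimum tax is the binding amount.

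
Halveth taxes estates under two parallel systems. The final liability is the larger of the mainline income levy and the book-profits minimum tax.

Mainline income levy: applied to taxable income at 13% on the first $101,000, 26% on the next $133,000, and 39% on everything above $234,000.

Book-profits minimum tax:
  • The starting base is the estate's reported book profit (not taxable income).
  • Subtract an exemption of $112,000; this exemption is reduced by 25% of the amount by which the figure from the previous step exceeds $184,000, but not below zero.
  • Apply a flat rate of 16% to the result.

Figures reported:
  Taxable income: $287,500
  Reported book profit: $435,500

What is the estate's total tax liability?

$68,575

Book-profits minimum tax:
  Base (reported book profit): $435,500
  Exemption: $112,000 − 25% × ($435,500 − $184,000) = $112,000 − $62,875 = $49,125
  Base: $435,500 − $49,125 = $386,375
  $386,375 × 16% = $61,820

Mainline income levy:
  $101,000 × 13% = $13,130
  $133,000 × 26% = $34,580
  $53,500 × 39% = $20,865
  → $68,575

$68,575 > $61,820, so the mainline income levy governs.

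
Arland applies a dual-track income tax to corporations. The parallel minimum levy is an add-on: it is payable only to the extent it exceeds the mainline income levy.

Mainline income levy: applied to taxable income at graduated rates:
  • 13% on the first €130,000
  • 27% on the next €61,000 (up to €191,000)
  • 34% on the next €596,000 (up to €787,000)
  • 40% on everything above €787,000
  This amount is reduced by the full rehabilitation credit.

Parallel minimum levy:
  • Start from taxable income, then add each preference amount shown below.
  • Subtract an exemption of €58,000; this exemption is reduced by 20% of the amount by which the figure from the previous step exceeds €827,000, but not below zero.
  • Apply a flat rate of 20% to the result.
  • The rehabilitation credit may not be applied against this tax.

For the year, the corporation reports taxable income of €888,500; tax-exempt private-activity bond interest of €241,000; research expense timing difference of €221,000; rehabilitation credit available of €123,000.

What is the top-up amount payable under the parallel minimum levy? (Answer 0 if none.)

€116,490

Parallel minimum levy:
  Adjusted income: €888,500 + €241,000 + €221,000 = €1,350,500
  Exemption: 20% × (€1,350,500 − €827,000) = €104,700 ≥ €58,000, so the exemption is fully phased out
  Base: €1,350,500 − €0 = €1,350,500
  €1,350,500 × 20% = €270,100

Mainline income levy:
  €130,000 × 13% = €16,900
  €61,000 × 27% = €16,470
  €596,000 × 34% = €202,640
  €101,500 × 40% = €40,600
  → €276,610
  Less rehabilitation credit €123,000 → €153,610

Excess of parallel minimum levy over mainline income levy: €270,100 − €153,610 = €116,490.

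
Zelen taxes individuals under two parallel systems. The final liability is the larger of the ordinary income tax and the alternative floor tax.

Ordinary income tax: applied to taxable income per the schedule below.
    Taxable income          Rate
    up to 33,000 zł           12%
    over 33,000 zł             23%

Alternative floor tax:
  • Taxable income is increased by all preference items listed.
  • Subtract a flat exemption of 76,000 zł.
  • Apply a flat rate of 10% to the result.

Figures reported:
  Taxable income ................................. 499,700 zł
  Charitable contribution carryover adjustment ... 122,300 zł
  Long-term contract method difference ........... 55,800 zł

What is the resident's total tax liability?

111,301 zł

Alternative floor tax:
  Adjusted income: 499,700 zł + 122,300 zł + 55,800 zł = 677,800 zł
  Less exemption 76,000 zł → base 601,800 zł
  601,800 zł × 10% = 60,180 zł

Ordinary income tax:
  33,000 zł × 12% = 3,960 zł
  466,700 zł × 23% = 107,341 zł
  → 111,301 zł

111,301 zł > 60,180 zł, so the ordinary income tax governs.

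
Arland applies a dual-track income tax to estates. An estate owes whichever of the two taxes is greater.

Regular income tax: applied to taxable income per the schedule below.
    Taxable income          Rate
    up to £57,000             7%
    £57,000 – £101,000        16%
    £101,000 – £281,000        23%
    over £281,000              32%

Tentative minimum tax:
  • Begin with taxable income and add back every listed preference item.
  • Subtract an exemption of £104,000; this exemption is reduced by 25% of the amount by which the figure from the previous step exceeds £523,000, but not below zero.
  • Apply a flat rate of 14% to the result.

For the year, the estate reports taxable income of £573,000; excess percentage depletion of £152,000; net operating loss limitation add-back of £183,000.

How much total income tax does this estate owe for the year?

£145,870

Regular income tax:
  £57,000 × 7% = £3,990
  £44,000 × 16% = £7,040
  £180,000 × 23% = £41,400
  £292,000 × 32% = £93,440
  → £145,870

Tentative minimum tax:
  Adjusted income: £573,000 + £152,000 + £183,000 = £908,000
  Exemption: £104,000 − 25% × (£908,000 − £523,000) = £104,000 − £96,250 = £7,750
  Base: £908,000 − £7,750 = £900,250
  £900,250 × 14% = £126,035

£145,870 > £126,035, so the regular income tax governs.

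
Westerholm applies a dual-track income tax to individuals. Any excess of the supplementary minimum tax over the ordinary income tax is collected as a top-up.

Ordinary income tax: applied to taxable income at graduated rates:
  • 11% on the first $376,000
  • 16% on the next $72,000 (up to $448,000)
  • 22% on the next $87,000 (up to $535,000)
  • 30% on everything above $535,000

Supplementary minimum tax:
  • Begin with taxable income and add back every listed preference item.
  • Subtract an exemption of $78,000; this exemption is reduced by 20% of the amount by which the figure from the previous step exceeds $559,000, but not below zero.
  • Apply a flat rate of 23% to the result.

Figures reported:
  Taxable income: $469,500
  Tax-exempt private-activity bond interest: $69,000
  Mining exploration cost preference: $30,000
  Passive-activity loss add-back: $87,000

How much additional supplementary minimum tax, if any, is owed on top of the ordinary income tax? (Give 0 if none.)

Ordinary income tax:
  $376,000 × 11% = $41,360
  $72,000 × 16% = $11,520
  $21,500 × 22% = $4,730
  → $57,610

Supplementary minimum tax:
  Adjusted income: $469,500 + $69,000 + $30,000 + $87,000 = $655,500
  Exemption: $78,000 − 20% × ($655,500 − $559,000) = $78,000 − $19,300 = $58,700
  Base: $655,500 − $58,700 = $596,800
  $596,800 × 23% = $137,264

Excess of supplementary minimum tax over ordinary income tax: $137,264 − $57,610 = $79,654.

$79,654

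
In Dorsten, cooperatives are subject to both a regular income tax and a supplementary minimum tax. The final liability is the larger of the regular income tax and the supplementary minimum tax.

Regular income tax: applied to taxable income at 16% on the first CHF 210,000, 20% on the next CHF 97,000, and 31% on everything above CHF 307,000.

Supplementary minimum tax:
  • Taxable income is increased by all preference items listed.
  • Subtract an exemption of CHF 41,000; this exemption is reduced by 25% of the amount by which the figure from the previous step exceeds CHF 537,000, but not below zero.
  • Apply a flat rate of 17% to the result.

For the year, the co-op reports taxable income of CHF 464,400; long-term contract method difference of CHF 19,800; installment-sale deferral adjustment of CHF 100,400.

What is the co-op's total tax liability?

CHF 101,794

Regular income tax:
  CHF 210,000 × 16% = CHF 33,600
  CHF 97,000 × 20% = CHF 19,400
  CHF 157,400 × 31% = CHF 48,794
  → CHF 101,794

Supplementary minimum tax:
  Adjusted income: CHF 464,400 + CHF 19,800 + CHF 100,400 = CHF 584,600
  Exemption: CHF 41,000 − 25% × (CHF 584,600 − CHF 537,000) = CHF 41,000 − CHF 11,900 = CHF 29,100
  Base: CHF 584,600 − CHF 29,100 = CHF 555,500
  CHF 555,500 × 17% = CHF 94,435

CHF 101,794 > CHF 94,435, so the regular income tax governs.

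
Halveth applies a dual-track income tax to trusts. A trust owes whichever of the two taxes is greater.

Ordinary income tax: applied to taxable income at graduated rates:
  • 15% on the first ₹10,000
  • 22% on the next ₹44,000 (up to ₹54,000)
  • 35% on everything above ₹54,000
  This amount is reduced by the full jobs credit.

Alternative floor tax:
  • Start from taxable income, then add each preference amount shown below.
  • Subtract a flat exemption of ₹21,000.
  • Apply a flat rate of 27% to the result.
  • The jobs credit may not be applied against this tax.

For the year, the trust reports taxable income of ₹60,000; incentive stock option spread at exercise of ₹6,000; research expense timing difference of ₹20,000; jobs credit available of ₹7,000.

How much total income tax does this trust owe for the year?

₹17,550

Alternative floor tax:
  Adjusted income: ₹60,000 + ₹6,000 + ₹20,000 = ₹86,000
  Less exemption ₹21,000 → base ₹65,000
  ₹65,000 × 27% = ₹17,550

Ordinary income tax:
  ₹10,000 × 15% = ₹1,500
  ₹44,000 × 22% = ₹9,680
  ₹6,000 × 35% = ₹2,100
  → ₹13,280
  Less jobs credit ₹7,000 → ₹6,280

₹17,550 > ₹6,280, so the alternative floor tax is the binding amount.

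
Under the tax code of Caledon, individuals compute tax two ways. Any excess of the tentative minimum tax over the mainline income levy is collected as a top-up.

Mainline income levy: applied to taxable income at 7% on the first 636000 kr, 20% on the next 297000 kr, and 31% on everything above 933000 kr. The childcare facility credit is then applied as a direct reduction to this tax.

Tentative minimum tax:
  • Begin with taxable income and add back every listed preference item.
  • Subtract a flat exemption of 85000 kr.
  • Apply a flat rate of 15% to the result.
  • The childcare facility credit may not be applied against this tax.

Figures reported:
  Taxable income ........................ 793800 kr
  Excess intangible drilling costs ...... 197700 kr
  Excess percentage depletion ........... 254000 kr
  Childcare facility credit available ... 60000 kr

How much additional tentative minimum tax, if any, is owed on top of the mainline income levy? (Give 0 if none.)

157995 kr

Mainline income levy:
  636000 kr × 7% = 44520 kr
  157800 kr × 20% = 31560 kr
  → 76080 kr
  Less childcare facility credit 60000 kr → 16080 kr

Tentative minimum tax:
  Adjusted income: 793800 kr + 197700 kr + 254000 kr = 1245500 kr
  Less exemption 85000 kr → base 1160500 kr
  1160500 kr × 15% = 174075 kr

Excess of tentative minimum tax over mainline income levy: 174075 kr − 16080 kr = 157995 kr.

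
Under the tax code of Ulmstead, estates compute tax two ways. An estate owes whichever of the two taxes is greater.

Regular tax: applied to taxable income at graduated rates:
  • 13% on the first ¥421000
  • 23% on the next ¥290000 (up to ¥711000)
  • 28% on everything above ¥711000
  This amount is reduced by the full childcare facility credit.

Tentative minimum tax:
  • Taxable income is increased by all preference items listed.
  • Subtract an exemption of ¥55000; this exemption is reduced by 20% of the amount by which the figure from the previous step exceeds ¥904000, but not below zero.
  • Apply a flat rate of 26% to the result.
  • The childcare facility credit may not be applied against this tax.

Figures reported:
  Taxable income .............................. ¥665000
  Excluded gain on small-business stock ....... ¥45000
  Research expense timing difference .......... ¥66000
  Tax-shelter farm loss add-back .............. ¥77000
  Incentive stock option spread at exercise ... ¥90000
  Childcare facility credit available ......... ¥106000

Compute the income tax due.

Tentative minimum tax:
  Adjusted income: ¥665000 + ¥45000 + ¥66000 + ¥77000 + ¥90000 = ¥943000
  Exemption: ¥55000 − 20% × (¥943000 − ¥904000) = ¥55000 − ¥7800 = ¥47200
  Base: ¥943000 − ¥47200 = ¥895800
  ¥895800 × 26% = ¥232908

Regular tax:
  ¥421000 × 13% = ¥54730
  ¥244000 × 23% = ¥56120
  → ¥110850
  Less childcare facility credit ¥106000 → ¥4850

¥232908 > ¥4850, so the tentative minimum tax is the binding amount.

¥232908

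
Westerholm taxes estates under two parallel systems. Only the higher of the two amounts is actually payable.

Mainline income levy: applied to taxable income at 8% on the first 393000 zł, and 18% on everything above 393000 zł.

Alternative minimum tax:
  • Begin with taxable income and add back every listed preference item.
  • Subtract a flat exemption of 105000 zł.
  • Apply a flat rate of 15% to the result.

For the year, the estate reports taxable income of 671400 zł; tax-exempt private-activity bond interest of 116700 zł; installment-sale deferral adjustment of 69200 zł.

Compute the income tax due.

Mainline income levy:
  393000 zł × 8% = 31440 zł
  278400 zł × 18% = 50112 zł
  → 81552 zł

Alternative minimum tax:
  Adjusted income: 671400 zł + 116700 zł + 69200 zł = 857300 zł
  Less exemption 105000 zł → base 752300 zł
  752300 zł × 15% = 112845 zł

112845 zł > 81552 zł, so the alternative minimum tax is the binding amount.

112845 zł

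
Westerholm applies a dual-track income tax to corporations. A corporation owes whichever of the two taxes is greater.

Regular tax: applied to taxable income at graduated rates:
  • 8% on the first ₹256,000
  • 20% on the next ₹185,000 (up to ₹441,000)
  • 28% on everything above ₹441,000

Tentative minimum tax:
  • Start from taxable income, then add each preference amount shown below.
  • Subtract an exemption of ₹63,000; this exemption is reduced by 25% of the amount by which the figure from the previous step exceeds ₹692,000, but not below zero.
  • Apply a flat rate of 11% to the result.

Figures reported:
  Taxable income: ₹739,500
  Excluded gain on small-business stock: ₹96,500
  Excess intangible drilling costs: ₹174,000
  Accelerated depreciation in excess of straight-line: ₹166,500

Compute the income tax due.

Tentative minimum tax:
  Adjusted income: ₹739,500 + ₹96,500 + ₹174,000 + ₹166,500 = ₹1,176,500
  Exemption: 25% × (₹1,176,500 − ₹692,000) = ₹121,125 ≥ ₹63,000, so the exemption is fully phased out
  Base: ₹1,176,500 − ₹0 = ₹1,176,500
  ₹1,176,500 × 11% = ₹129,415

Regular tax:
  ₹256,000 × 8% = ₹20,480
  ₹185,000 × 20% = ₹37,000
  ₹298,500 × 28% = ₹83,580
  → ₹141,060

₹141,060 > ₹129,415, so the regular tax governs.

₹141,060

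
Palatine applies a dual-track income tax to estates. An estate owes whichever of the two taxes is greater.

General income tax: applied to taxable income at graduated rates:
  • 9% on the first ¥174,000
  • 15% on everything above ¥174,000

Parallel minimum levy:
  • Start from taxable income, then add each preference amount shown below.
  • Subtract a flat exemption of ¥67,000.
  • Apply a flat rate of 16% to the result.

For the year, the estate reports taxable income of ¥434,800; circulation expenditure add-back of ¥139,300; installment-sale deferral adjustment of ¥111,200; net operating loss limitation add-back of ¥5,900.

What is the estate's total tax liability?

¥99,872

Parallel minimum levy:
  Adjusted income: ¥434,800 + ¥139,300 + ¥111,200 + ¥5,900 = ¥691,200
  Less exemption ¥67,000 → base ¥624,200
  ¥624,200 × 16% = ¥99,872

General income tax:
  ¥174,000 × 9% = ¥15,660
  ¥260,800 × 15% = ¥39,120
  → ¥54,780

¥99,872 > ¥54,780, so the parallel minimum levy is the binding amount.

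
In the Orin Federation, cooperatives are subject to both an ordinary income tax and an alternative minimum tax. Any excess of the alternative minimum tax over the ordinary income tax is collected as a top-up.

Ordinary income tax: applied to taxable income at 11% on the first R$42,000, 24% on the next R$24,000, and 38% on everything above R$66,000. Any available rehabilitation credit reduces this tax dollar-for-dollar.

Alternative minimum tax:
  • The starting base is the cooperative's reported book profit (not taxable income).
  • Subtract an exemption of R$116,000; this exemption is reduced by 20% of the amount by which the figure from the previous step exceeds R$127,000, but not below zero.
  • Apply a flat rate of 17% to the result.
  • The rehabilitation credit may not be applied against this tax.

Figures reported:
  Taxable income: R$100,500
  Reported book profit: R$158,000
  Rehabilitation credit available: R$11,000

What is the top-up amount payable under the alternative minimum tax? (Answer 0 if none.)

Ordinary income tax:
  R$42,000 × 11% = R$4,620
  R$24,000 × 24% = R$5,760
  R$34,500 × 38% = R$13,110
  → R$23,490
  Less rehabilitation credit R$11,000 → R$12,490

Alternative minimum tax:
  Base (reported book profit): R$158,000
  Exemption: R$116,000 − 20% × (R$158,000 − R$127,000) = R$116,000 − R$6,200 = R$109,800
  Base: R$158,000 − R$109,800 = R$48,200
  R$48,200 × 17% = R$8,194

R$8,194 ≤ R$12,490, so no add-on is due.

R$0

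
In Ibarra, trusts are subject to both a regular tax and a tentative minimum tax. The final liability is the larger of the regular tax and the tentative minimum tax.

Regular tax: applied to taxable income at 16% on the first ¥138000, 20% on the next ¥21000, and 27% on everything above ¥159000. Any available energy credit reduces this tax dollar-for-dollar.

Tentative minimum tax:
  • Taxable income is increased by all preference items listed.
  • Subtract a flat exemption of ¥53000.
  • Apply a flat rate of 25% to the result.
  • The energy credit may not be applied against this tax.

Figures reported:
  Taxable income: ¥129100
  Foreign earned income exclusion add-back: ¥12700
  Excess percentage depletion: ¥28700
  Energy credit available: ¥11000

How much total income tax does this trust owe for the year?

Regular tax:
  ¥129100 × 16% = ¥20656
  Less energy credit ¥11000 → ¥9656

Tentative minimum tax:
  Adjusted income: ¥129100 + ¥12700 + ¥28700 = ¥170500
  Less exemption ¥53000 → base ¥117500
  ¥117500 × 25% = ¥29375

¥29375 > ¥9656, so the tentative minimum tax is the binding amount.

¥29375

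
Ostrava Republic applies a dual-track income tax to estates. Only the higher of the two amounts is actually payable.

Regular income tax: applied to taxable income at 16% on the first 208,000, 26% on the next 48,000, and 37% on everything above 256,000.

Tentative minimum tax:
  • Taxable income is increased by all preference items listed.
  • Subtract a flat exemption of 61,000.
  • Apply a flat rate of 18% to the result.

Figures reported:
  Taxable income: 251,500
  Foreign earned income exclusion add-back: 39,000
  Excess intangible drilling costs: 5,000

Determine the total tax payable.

Tentative minimum tax:
  Adjusted income: 251,500 + 39,000 + 5,000 = 295,500
  Less exemption 61,000 → base 234,500
  234,500 × 18% = 42,210

Regular income tax:
  208,000 × 16% = 33,280
  43,500 × 26% = 11,310
  → 44,590

44,590 > 42,210, so the regular income tax governs.

44,590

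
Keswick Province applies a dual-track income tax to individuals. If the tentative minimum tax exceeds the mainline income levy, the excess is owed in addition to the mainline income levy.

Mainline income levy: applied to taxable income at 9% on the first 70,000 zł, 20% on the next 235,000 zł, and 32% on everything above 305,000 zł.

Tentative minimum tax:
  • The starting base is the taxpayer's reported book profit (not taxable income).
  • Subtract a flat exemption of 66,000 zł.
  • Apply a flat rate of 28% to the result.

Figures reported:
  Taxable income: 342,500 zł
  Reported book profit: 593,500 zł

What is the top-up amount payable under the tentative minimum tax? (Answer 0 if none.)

82,400 zł

Tentative minimum tax:
  Base (reported book profit): 593,500 zł
  Less exemption 66,000 zł → base 527,500 zł
  527,500 zł × 28% = 147,700 zł

Mainline income levy:
  70,000 zł × 9% = 6,300 zł
  235,000 zł × 20% = 47,000 zł
  37,500 zł × 32% = 12,000 zł
  → 65,300 zł

Excess of tentative minimum tax over mainline income levy: 147,700 zł − 65,300 zł = 82,400 zł.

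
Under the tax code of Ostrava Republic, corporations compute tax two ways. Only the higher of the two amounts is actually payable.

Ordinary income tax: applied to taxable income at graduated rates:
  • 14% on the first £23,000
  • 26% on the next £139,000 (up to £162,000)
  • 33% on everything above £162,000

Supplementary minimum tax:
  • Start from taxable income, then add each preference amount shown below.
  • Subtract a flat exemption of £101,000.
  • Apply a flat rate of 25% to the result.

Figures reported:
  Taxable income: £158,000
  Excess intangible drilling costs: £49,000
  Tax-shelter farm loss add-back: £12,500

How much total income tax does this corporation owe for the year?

Ordinary income tax:
  £23,000 × 14% = £3,220
  £135,000 × 26% = £35,100
  → £38,320

Supplementary minimum tax:
  Adjusted income: £158,000 + £49,000 + £12,500 = £219,500
  Less exemption £101,000 → base £118,500
  £118,500 × 25% = £29,625

£38,320 > £29,625, so the ordinary income tax governs.

£38,320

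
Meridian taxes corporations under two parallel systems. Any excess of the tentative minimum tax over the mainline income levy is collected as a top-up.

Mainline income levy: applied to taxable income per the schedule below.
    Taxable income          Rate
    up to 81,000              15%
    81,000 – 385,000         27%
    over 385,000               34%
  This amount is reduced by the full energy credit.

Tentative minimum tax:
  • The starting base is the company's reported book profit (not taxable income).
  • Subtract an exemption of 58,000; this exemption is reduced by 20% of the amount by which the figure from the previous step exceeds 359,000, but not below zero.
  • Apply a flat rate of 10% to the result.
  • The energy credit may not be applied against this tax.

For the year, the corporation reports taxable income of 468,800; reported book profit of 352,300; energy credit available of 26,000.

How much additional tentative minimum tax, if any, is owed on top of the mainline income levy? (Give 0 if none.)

Tentative minimum tax:
  Base (reported book profit): 352,300
  Exemption: 352,300 ≤ 359,000, so full 58,000 applies
  Base: 352,300 − 58,000 = 294,300
  294,300 × 10% = 29,430

Mainline income levy:
  81,000 × 15% = 12,150
  304,000 × 27% = 82,080
  83,800 × 34% = 28,492
  → 122,722
  Less energy credit 26,000 → 96,722

29,430 ≤ 96,722, so no add-on is due.

0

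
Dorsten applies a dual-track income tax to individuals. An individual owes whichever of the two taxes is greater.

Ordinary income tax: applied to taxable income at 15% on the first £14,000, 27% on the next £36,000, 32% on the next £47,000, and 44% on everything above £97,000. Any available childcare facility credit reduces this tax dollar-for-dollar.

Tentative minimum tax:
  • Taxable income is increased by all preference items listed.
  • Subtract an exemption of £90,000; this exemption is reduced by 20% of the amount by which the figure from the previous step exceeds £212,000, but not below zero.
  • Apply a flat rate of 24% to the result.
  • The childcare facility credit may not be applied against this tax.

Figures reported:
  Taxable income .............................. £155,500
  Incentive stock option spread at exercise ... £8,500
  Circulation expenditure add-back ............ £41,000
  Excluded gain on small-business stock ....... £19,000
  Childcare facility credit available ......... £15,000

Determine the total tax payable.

£37,600

Ordinary income tax:
  £14,000 × 15% = £2,100
  £36,000 × 27% = £9,720
  £47,000 × 32% = £15,040
  £58,500 × 44% = £25,740
  → £52,600
  Less childcare facility credit £15,000 → £37,600

Tentative minimum tax:
  Adjusted income: £155,500 + £8,500 + £41,000 + £19,000 = £224,000
  Exemption: £90,000 − 20% × (£224,000 − £212,000) = £90,000 − £2,400 = £87,600
  Base: £224,000 − £87,600 = £136,400
  £136,400 × 24% = £32,736

£37,600 > £32,736, so the ordinary income tax governs.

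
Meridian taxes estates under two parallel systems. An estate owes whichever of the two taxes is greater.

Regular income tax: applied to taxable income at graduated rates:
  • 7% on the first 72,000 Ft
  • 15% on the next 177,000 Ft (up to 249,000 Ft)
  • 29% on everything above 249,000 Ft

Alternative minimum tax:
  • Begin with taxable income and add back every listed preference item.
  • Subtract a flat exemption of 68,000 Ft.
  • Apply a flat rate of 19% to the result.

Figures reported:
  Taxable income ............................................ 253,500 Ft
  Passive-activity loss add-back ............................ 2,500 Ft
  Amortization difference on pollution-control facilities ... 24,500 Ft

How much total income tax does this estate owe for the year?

40,375 Ft

Regular income tax:
  72,000 Ft × 7% = 5,040 Ft
  177,000 Ft × 15% = 26,550 Ft
  4,500 Ft × 29% = 1,305 Ft
  → 32,895 Ft

Alternative minimum tax:
  Adjusted income: 253,500 Ft + 2,500 Ft + 24,500 Ft = 280,500 Ft
  Less exemption 68,000 Ft → base 212,500 Ft
  212,500 Ft × 19% = 40,375 Ft

40,375 Ft > 32,895 Ft, so the alternative minimum tax is the binding amount.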